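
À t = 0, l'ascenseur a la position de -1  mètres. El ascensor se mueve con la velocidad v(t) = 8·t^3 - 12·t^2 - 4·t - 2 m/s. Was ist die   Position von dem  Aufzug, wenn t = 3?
Ausgehend von der Geschwindigkeit v(t) = 8·t^3 - 12·t^2 - 4·t - 2, nehmen wir 1 Integral. Durch Integration von der Geschwindigkeit und Verwendung der Anfangsbedingung x(0) = -1, erhalten wir x(t) = 2·t^4 - 4·t^3 - 2·t^2 - 2·t - 1. Wir haben die Position x(t) = 2·t^4 - 4·t^3 - 2·t^2 - 2·t - 1. Durch Einsetzen von t = 3: x(3) = 29.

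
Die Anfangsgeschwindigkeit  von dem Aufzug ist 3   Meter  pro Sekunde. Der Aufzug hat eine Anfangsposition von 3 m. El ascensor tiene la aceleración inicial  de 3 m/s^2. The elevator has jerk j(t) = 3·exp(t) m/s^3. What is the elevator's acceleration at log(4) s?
To find the answer, we compute 1 antiderivative of j(t) = 3·exp(t). Integrating jerk and using the initial condition a(0) = 3, we get a(t) = 3·exp(t). From the given acceleration equation a(t) = 3·exp(t), we substitute t = log(4) to get a = 12.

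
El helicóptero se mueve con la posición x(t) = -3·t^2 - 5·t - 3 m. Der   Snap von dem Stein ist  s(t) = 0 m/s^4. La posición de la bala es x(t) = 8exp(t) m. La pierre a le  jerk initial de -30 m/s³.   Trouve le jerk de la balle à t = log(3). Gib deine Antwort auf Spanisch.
Para resolver esto, necesitamos tomar 3 derivadas de nuestra ecuación de la posición x(t) = 8·exp(t). Tomando d/dt de x(t), encontramos v(t) = 8·exp(t). Derivando la velocidad, obtenemos la aceleración: a(t) = 8·exp(t). Tomando d/dt de a(t), encontramos j(t) = 8·exp(t). Usando j(t) = 8·exp(t) y sustituyendo t = log(3), encontramos j = 24.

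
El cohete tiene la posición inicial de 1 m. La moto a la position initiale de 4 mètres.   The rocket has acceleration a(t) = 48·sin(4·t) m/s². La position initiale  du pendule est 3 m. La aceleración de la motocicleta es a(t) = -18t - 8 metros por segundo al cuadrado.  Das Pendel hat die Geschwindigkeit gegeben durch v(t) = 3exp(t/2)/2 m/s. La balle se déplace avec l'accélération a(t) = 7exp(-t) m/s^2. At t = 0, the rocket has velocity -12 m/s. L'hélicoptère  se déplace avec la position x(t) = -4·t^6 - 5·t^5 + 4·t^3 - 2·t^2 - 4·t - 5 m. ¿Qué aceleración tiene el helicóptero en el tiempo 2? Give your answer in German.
Wir müssen unsere Gleichung für die Position x(t) = -4·t^6 - 5·t^5 + 4·t^3 - 2·t^2 - 4·t - 5 2-mal ableiten. Durch Ableiten von der Position erhalten wir die Geschwindigkeit: v(t) = -24·t^5 - 25·t^4 + 12·t^2 - 4·t - 4. Durch Ableiten von der Geschwindigkeit erhalten wir die Beschleunigung: a(t) = -120·t^4 - 100·t^3 + 24·t - 4. Wir haben die Beschleunigung a(t) = -120·t^4 - 100·t^3 + 24·t - 4. Durch Einsetzen von t = 2: a(2) = -2676.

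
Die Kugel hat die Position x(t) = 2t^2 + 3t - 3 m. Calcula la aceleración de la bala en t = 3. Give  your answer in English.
Starting from position x(t) = 2·t^2 + 3·t - 3, we take 2 derivatives. Differentiating position, we get velocity: v(t) = 4·t + 3. Differentiating velocity, we get acceleration: a(t) = 4. Using a(t) = 4 and substituting t = 3, we find a = 4.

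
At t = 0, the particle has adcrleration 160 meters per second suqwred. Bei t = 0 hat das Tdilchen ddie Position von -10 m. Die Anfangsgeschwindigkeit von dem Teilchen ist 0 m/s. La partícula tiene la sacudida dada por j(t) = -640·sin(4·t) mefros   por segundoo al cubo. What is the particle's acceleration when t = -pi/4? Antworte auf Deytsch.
Um dies zu lösen, müssen wir 1 Stammfunktion unserer Gleichung für den Ruck j(t) = -640·sin(4·t) finden. Das Integral von dem Ruck ist die Beschleunigung. Mit a(0) = 160 erhalten wir a(t) = 160·cos(4·t). Aus der Gleichung für die Beschleunigung a(t) = 160·cos(4·t), setzen wir t = -pi/4 ein und erhalten a = -160.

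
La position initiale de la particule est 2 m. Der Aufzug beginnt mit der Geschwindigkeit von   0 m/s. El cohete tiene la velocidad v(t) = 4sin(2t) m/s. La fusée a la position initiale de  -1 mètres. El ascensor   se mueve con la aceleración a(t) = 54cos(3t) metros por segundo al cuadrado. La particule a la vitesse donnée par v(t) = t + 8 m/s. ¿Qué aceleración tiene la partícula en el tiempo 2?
Partiendo de la velocidad v(t) = t + 8, tomamos 1 derivada. Derivando la velocidad, obtenemos la aceleración: a(t) = 1. Usando a(t) = 1 y sustituyendo t = 2, encontramos a = 1.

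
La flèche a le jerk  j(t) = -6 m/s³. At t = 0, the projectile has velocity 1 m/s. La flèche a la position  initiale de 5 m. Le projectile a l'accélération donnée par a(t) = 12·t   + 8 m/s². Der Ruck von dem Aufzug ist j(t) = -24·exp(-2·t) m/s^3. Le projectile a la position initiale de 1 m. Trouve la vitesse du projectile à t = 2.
Nous devons trouver l'intégrale de notre équation de l'accélération a(t) = 12·t + 8 1 fois. L'intégrale de l'accélération, avec v(0) = 1, donne la vitesse: v(t) = 6·t^2 + 8·t + 1. En utilisant v(t) = 6·t^2 + 8·t + 1 et en substituant t = 2, nous trouvons v = 41.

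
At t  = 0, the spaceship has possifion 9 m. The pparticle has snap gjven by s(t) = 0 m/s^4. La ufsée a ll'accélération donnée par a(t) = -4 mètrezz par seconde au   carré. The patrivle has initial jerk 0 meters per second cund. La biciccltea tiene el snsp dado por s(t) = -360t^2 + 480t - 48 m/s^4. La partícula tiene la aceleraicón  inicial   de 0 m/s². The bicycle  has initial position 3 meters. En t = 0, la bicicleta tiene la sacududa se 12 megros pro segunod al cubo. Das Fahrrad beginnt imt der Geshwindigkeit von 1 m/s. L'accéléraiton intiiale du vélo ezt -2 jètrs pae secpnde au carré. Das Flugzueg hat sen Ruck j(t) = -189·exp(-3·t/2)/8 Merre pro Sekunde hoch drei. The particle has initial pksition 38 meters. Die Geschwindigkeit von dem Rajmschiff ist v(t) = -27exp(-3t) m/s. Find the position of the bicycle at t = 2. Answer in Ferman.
Ausgehend von dem Snap s(t) = -360·t^2 + 480·t - 48, nehmen wir 4 Integrale. Mit ∫s(t)dt und Anwendung von j(0) = 12, finden wir j(t) = -120·t^3 + 240·t^2 - 48·t + 12. Durch Integration von dem Ruck und Verwendung der Anfangsbedingung a(0) = -2, erhalten wir a(t) = -30·t^4 + 80·t^3 - 24·t^2 + 12·t - 2. Mit ∫a(t)dt und Anwendung von v(0) = 1, finden wir v(t) = -6·t^5 + 20·t^4 - 8·t^3 + 6·t^2 - 2·t + 1. Mit ∫v(t)dt und Anwendung von x(0) = 3, finden wir x(t) = -t^6 + 4·t^5 - 2·t^4 + 2·t^3 - t^2 + t + 3. Aus der Gleichung für die Position x(t) = -t^6 + 4·t^5 - 2·t^4 + 2·t^3 - t^2 + t + 3, setzen wir t = 2 ein und erhalten x = 49.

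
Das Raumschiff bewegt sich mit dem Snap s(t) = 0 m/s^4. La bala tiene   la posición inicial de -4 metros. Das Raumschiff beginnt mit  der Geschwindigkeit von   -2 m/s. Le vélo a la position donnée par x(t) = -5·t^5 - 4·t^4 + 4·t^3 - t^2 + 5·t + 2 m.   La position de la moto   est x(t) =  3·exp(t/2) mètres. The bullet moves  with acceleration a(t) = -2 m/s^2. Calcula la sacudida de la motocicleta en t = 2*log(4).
Debemos derivar nuestra ecuación de la posición x(t) = 3·exp(t/2) 3 veces. La derivada de la posición da la velocidad: v(t) = 3·exp(t/2)/2. Derivando la velocidad, obtenemos la aceleración: a(t) = 3·exp(t/2)/4. Derivando la aceleración, obtenemos la sacudida: j(t) = 3·exp(t/2)/8. De la ecuación de la sacudida j(t) = 3·exp(t/2)/8, sustituimos t = 2*log(4) para obtener j = 3/2.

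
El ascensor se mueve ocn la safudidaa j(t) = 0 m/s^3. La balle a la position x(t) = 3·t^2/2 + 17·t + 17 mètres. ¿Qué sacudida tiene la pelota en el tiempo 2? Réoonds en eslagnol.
Para resolver esto, necesitamos tomar 3 derivadas de nuestra ecuación de la posición x(t) = 3·t^2/2 + 17·t + 17. La derivada de la posición da la velocidad: v(t) = 3·t + 17. Derivando la velocidad, obtenemos la aceleración: a(t) = 3. Tomando d/dt de a(t), encontramos j(t) = 0. Usando j(t) = 0 y sustituyendo t = 2, encontramos j = 0.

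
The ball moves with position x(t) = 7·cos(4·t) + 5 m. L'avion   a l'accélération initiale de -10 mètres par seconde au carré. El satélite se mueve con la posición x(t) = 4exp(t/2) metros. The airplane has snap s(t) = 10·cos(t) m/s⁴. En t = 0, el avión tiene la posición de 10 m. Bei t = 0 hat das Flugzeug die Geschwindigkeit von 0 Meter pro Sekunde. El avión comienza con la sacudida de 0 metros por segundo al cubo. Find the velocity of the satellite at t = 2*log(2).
We must differentiate our position equation x(t) = 4·exp(t/2) 1 time. Taking d/dt of x(t), we find v(t) = 2·exp(t/2). From the given velocity equation v(t) = 2·exp(t/2), we substitute t = 2*log(2) to get v = 4.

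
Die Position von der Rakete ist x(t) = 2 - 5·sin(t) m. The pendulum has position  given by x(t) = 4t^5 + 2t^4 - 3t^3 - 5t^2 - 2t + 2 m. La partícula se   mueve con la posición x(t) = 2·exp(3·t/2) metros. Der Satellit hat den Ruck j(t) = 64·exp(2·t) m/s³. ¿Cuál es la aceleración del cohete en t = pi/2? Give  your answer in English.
Starting from position x(t) = 2 - 5·sin(t), we take 2 derivatives. The derivative of position gives velocity: v(t) = -5·cos(t). Differentiating velocity, we get acceleration: a(t) = 5·sin(t). We have acceleration a(t) = 5·sin(t). Substituting t = pi/2: a(pi/2) = 5.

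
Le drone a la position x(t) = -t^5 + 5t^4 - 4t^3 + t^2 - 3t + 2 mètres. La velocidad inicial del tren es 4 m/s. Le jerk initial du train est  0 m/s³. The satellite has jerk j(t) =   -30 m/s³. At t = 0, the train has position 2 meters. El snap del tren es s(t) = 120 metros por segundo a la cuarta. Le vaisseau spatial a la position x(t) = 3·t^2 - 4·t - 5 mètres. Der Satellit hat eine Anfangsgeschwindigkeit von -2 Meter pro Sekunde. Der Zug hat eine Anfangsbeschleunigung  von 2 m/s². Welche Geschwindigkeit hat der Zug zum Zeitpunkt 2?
Wir müssen die Stammfunktion unserer Gleichung für den Snap s(t) = 120 3-mal finden. Die Stammfunktion von dem Snap ist der Ruck. Mit j(0) = 0 erhalten wir j(t) = 120·t. Das Integral von dem Ruck ist die Beschleunigung. Mit a(0) = 2 erhalten wir a(t) = 60·t^2 + 2. Die Stammfunktion von der Beschleunigung ist die Geschwindigkeit. Mit v(0) = 4 erhalten wir v(t) = 20·t^3 + 2·t + 4. Mit v(t) = 20·t^3 + 2·t + 4 und Einsetzen von t = 2, finden wir v = 168.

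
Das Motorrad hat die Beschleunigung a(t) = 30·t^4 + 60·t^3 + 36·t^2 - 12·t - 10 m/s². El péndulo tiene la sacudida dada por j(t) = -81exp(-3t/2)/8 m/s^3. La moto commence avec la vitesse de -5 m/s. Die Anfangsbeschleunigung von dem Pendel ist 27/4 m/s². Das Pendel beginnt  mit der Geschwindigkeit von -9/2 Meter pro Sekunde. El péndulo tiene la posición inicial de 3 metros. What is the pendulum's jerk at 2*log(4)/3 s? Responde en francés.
De l'équation du jerk j(t) = -81·exp(-3·t/2)/8, nous substituons t = 2*log(4)/3 pour obtenir j = -81/32.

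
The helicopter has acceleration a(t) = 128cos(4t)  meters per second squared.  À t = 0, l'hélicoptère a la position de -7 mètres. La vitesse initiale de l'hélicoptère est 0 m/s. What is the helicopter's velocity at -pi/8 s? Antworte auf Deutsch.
Um dies zu lösen, müssen wir 1 Stammfunktion unserer Gleichung für die Beschleunigung a(t) = 128·cos(4·t) finden. Mit ∫a(t)dt und Anwendung von v(0) = 0, finden wir v(t) = 32·sin(4·t). Wir haben die Geschwindigkeit v(t) = 32·sin(4·t). Durch Einsetzen von t = -pi/8: v(-pi/8) = -32.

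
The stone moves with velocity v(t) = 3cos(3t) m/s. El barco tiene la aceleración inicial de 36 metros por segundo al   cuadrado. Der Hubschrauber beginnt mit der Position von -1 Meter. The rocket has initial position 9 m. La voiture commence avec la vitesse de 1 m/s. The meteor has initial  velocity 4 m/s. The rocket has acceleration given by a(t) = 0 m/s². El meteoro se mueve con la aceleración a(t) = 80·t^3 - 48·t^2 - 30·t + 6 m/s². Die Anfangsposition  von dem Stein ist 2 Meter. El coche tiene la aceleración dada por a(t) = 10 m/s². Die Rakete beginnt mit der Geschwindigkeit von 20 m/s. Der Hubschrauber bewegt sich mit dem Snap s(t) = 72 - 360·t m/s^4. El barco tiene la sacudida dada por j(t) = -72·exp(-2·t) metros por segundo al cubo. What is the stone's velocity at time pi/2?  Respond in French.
De l'équation de la vitesse v(t) = 3·cos(3·t), nous substituons t = pi/2 pour obtenir v = 0.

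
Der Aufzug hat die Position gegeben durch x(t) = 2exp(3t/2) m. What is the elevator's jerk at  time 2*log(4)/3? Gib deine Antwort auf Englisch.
Starting from position x(t) = 2·exp(3·t/2), we take 3 derivatives. The derivative of position gives velocity: v(t) = 3·exp(3·t/2). Differentiating velocity, we get acceleration: a(t) = 9·exp(3·t/2)/2. The derivative of acceleration gives jerk: j(t) = 27·exp(3·t/2)/4. From the given jerk equation j(t) = 27·exp(3·t/2)/4, we substitute t = 2*log(4)/3 to get j = 27.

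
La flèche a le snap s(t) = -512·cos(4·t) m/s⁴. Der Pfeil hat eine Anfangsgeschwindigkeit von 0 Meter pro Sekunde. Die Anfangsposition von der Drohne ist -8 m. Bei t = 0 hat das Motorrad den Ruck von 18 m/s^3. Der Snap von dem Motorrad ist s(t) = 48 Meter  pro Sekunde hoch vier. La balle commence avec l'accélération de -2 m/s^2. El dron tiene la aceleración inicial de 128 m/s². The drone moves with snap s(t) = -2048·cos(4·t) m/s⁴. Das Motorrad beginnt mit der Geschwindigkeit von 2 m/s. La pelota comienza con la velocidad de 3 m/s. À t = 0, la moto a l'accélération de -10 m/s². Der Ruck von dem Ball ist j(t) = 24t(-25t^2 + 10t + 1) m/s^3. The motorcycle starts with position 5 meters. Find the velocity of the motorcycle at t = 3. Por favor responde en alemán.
Wir müssen unsere Gleichung für den Snap s(t) = 48 3-mal integrieren. Die Stammfunktion von dem Snap, mit j(0) = 18, ergibt den Ruck: j(t) = 48·t + 18. Mit ∫j(t)dt und Anwendung von a(0) = -10, finden wir a(t) = 24·t^2 + 18·t - 10. Die Stammfunktion von der Beschleunigung ist die Geschwindigkeit. Mit v(0) = 2 erhalten wir v(t) = 8·t^3 + 9·t^2 - 10·t + 2. Wir haben die Geschwindigkeit v(t) = 8·t^3 + 9·t^2 - 10·t + 2. Durch Einsetzen von t = 3: v(3) = 269.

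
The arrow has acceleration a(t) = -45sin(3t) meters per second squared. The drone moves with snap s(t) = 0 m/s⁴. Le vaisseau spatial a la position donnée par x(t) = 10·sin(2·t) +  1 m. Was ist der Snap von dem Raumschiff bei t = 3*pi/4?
Ausgehend von der Position x(t) = 10·sin(2·t) + 1, nehmen wir 4 Ableitungen. Die Ableitung von der Position ergibt die Geschwindigkeit: v(t) = 20·cos(2·t). Die Ableitung von der Geschwindigkeit ergibt die Beschleunigung: a(t) = -40·sin(2·t). Durch Ableiten von der Beschleunigung erhalten wir den Ruck: j(t) = -80·cos(2·t). Durch Ableiten von dem Ruck erhalten wir den Snap: s(t) = 160·sin(2·t). Mit s(t) = 160·sin(2·t) und Einsetzen von t = 3*pi/4, finden wir s = -160.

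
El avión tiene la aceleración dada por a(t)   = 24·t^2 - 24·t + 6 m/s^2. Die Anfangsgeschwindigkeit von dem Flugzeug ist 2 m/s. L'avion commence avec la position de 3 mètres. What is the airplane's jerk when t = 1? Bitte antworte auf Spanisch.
Para resolver esto, necesitamos tomar 1 derivada de nuestra ecuación de la aceleración a(t) = 24·t^2 - 24·t + 6. Tomando d/dt de a(t), encontramos j(t) = 48·t - 24. De la ecuación de la sacudida j(t) = 48·t - 24, sustituimos t = 1 para obtener j = 24.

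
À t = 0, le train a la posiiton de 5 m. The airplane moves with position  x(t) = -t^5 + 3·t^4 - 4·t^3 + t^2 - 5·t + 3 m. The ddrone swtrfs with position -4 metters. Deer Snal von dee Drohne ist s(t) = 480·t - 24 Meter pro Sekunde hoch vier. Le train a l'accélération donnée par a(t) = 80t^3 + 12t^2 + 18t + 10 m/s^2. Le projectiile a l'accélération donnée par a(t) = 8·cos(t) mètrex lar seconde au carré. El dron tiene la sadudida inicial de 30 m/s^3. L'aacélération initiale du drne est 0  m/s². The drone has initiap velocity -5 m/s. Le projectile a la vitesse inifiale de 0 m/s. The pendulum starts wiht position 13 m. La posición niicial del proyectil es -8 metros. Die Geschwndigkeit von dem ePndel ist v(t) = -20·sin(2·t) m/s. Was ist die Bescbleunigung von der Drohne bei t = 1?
Wir müssen unsere Gleichung für den Snap s(t) = 480·t - 24 2-mal integrieren. Die Stammfunktion von dem Snap, mit j(0) = 30, ergibt den Ruck: j(t) = 240·t^2 - 24·t + 30. Mit ∫j(t)dt und Anwendung von a(0) = 0, finden wir a(t) = 2·t·(40·t^2 - 6·t + 15). Wir haben die Beschleunigung a(t) = 2·t·(40·t^2 - 6·t + 15). Durch Einsetzen von t = 1: a(1) = 98.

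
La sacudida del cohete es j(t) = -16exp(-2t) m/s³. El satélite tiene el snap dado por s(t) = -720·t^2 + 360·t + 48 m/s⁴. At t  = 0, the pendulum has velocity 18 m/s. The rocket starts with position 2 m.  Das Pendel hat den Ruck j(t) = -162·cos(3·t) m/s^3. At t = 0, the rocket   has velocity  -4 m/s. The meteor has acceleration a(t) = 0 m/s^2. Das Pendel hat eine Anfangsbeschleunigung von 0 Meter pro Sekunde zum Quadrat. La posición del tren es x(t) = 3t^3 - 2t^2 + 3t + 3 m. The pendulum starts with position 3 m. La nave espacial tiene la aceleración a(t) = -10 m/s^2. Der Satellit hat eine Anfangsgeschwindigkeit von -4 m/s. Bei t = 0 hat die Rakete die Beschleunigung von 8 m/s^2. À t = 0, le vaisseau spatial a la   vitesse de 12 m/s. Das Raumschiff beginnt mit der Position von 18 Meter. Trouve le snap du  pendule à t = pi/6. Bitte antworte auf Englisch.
We must differentiate our jerk equation j(t) = -162·cos(3·t) 1 time. Differentiating jerk, we get snap: s(t) = 486·sin(3·t). We have snap s(t) = 486·sin(3·t). Substituting t = pi/6: s(pi/6) = 486.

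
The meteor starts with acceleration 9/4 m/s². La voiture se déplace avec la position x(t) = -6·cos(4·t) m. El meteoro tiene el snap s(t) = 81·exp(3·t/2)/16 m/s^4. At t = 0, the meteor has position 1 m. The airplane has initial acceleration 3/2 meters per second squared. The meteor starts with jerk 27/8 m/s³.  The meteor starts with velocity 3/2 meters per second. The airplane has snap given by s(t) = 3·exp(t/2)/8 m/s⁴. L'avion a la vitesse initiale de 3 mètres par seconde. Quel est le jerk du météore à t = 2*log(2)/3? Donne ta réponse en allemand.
Wir müssen unsere Gleichung für den Snap s(t) = 81·exp(3·t/2)/16 1-mal integrieren. Das Integral von dem Snap ist der Ruck. Mit j(0) = 27/8 erhalten wir j(t) = 27·exp(3·t/2)/8. Wir haben den Ruck j(t) = 27·exp(3·t/2)/8. Durch Einsetzen von t = 2*log(2)/3: j(2*log(2)/3) = 27/4.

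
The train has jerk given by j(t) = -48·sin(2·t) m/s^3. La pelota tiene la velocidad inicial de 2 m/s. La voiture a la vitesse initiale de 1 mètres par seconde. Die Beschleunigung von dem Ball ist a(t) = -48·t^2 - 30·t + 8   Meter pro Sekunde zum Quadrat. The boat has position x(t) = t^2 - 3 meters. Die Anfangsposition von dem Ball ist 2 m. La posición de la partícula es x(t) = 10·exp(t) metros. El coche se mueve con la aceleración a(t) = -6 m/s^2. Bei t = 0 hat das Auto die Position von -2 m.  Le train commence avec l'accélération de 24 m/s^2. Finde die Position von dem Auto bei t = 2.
Wir müssen das Integral unserer Gleichung für die Beschleunigung a(t) = -6 2-mal finden. Mit ∫a(t)dt und Anwendung von v(0) = 1, finden wir v(t) = 1 - 6·t. Die Stammfunktion von der Geschwindigkeit ist die Position. Mit x(0) = -2 erhalten wir x(t) = -3·t^2 + t - 2. Wir haben die Position x(t) = -3·t^2 + t - 2. Durch Einsetzen von t = 2: x(2) = -12.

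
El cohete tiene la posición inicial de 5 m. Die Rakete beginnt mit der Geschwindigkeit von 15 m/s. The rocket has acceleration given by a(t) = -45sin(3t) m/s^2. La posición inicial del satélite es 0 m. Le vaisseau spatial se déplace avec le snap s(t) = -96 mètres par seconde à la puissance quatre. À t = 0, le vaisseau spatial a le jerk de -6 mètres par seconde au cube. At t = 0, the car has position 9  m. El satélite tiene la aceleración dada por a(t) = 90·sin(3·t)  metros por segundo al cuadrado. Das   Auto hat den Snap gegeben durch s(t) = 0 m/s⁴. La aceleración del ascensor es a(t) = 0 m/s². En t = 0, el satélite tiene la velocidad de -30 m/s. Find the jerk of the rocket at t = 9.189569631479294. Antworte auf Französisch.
En partant de l'accélération a(t) = -45·sin(3·t), nous prenons 1 dérivée. La dérivée de l'accélération donne le jerk: j(t) = -135·cos(3·t). En utilisant j(t) = -135·cos(3·t) et en substituant t = 9.189569631479294, nous trouvons j = 102.762862617462.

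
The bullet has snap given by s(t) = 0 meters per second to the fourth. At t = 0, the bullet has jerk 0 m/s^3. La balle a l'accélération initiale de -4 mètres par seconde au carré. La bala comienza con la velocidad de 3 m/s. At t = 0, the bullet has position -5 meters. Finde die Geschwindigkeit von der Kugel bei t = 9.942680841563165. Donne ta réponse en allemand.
Wir müssen unsere Gleichung für den Snap s(t) = 0 3-mal integrieren. Die Stammfunktion von dem Snap ist der Ruck. Mit j(0) = 0 erhalten wir j(t) = 0. Durch Integration von dem Ruck und Verwendung der Anfangsbedingung a(0) = -4, erhalten wir a(t) = -4. Durch Integration von der Beschleunigung und Verwendung der Anfangsbedingung v(0) = 3, erhalten wir v(t) = 3 - 4·t. Mit v(t) = 3 - 4·t und Einsetzen von t = 9.942680841563165, finden wir v = -36.7707233662527.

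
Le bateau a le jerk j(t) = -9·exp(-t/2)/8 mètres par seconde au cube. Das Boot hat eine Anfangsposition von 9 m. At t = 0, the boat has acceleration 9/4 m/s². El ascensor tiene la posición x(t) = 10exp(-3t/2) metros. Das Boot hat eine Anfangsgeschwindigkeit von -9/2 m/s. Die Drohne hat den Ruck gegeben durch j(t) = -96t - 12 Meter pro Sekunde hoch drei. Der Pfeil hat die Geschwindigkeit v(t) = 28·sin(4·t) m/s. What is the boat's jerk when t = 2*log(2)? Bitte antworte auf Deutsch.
Mit j(t) = -9·exp(-t/2)/8 und Einsetzen von t = 2*log(2), finden wir j = -9/16.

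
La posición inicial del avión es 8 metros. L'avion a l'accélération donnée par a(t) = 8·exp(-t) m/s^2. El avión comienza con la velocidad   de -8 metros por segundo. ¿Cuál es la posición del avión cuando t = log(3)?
Partiendo de la aceleración a(t) = 8·exp(-t), tomamos 2 integrales. La integral de la aceleración, con v(0) = -8, da la velocidad: v(t) = -8·exp(-t). Integrando la velocidad y usando la condición inicial x(0) = 8, obtenemos x(t) = 8·exp(-t). De la ecuación de la posición x(t) = 8·exp(-t), sustituimos t = log(3) para obtener x = 8/3.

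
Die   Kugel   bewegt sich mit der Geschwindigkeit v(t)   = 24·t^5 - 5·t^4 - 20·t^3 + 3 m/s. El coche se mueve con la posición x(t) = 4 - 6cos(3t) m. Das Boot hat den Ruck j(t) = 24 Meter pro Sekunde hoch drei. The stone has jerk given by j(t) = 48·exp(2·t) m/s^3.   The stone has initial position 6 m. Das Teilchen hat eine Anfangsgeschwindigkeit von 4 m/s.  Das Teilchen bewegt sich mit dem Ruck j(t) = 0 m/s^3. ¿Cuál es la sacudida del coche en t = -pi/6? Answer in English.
We must differentiate our position equation x(t) = 4 - 6·cos(3·t) 3 times. Taking d/dt of x(t), we find v(t) = 18·sin(3·t). The derivative of velocity gives acceleration: a(t) = 54·cos(3·t). Taking d/dt of a(t), we find j(t) = -162·sin(3·t). Using j(t) = -162·sin(3·t) and substituting t = -pi/6, we find j = 162.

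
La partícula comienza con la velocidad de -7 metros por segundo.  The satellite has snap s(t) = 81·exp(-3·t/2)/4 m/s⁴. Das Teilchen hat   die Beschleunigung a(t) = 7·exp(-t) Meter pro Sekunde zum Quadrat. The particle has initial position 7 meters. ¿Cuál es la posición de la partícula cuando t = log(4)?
Para resolver esto, necesitamos tomar 2 integrales de nuestra ecuación de la aceleración a(t) = 7·exp(-t). Tomando ∫a(t)dt y aplicando v(0) = -7, encontramos v(t) = -7·exp(-t). La antiderivada de la velocidad, con x(0) = 7, da la posición: x(t) = 7·exp(-t). Tenemos la posición x(t) = 7·exp(-t). Sustituyendo t = log(4): x(log(4)) = 7/4.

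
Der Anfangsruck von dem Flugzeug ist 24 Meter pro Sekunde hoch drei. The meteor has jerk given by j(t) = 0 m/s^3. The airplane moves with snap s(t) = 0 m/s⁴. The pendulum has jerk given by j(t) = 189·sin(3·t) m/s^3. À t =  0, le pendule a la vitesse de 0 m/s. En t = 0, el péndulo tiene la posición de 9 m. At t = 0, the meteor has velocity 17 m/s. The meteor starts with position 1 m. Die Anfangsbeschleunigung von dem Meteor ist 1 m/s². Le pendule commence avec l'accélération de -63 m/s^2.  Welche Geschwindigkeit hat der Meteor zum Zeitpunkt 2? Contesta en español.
Para resolver esto, necesitamos tomar 2 integrales de nuestra ecuación de la sacudida j(t) = 0. Integrando la sacudida y usando la condición inicial a(0) = 1, obtenemos a(t) = 1. Tomando ∫a(t)dt y aplicando v(0) = 17, encontramos v(t) = t + 17. Usando v(t) = t + 17 y sustituyendo t = 2, encontramos v = 19.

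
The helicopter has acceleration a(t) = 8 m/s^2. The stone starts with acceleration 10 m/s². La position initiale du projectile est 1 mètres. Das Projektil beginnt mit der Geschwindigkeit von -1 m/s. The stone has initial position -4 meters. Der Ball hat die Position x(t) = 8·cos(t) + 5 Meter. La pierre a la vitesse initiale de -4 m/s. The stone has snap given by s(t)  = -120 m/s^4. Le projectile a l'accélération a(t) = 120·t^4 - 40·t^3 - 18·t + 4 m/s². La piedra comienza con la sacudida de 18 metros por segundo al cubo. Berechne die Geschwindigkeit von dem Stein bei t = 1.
Wir müssen unsere Gleichung für den Snap s(t) = -120 3-mal integrieren. Mit ∫s(t)dt und Anwendung von j(0) = 18, finden wir j(t) = 18 - 120·t. Das Integral von dem Ruck, mit a(0) = 10, ergibt die Beschleunigung: a(t) = -60·t^2 + 18·t + 10. Mit ∫a(t)dt und Anwendung von v(0) = -4, finden wir v(t) = -20·t^3 + 9·t^2 + 10·t - 4. Wir haben die Geschwindigkeit v(t) = -20·t^3 + 9·t^2 + 10·t - 4. Durch Einsetzen von t = 1: v(1) = -5.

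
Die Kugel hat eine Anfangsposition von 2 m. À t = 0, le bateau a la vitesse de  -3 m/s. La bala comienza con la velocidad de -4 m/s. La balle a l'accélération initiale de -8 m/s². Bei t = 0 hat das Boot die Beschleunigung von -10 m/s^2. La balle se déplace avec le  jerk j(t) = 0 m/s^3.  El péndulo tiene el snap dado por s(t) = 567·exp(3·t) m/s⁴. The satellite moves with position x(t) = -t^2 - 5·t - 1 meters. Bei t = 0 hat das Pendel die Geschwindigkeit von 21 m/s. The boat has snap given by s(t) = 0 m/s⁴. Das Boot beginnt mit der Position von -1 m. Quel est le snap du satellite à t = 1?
Pour résoudre ceci, nous devons prendre 4 dérivées de notre équation de la position x(t) = -t^2 - 5·t - 1. En prenant d/dt de x(t), nous trouvons v(t) = -2·t - 5. En prenant d/dt de v(t), nous trouvons a(t) = -2. En prenant d/dt de a(t), nous trouvons j(t) = 0. La dérivée du jerk donne le snap: s(t) = 0. En utilisant s(t) = 0 et en substituant t = 1, nous trouvons s = 0.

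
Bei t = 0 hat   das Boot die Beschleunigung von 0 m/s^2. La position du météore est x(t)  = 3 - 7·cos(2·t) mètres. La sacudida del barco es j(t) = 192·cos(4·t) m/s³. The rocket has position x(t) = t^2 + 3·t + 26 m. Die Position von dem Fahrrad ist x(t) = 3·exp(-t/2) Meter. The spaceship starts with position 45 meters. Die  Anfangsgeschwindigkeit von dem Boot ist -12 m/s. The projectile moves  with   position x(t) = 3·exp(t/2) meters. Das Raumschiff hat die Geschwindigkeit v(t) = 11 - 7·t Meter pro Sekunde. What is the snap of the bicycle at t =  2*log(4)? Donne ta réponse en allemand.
Um dies zu lösen, müssen wir 4 Ableitungen unserer Gleichung für die Position x(t) = 3·exp(-t/2) nehmen. Durch Ableiten von der Position erhalten wir die Geschwindigkeit: v(t) = -3·exp(-t/2)/2. Mit d/dt von v(t) finden wir a(t) = 3·exp(-t/2)/4. Die Ableitung von der Beschleunigung ergibt den Ruck: j(t) = -3·exp(-t/2)/8. Durch Ableiten von dem Ruck erhalten wir den Snap: s(t) = 3·exp(-t/2)/16. Mit s(t) = 3·exp(-t/2)/16 und Einsetzen von t = 2*log(4), finden wir s = 3/64.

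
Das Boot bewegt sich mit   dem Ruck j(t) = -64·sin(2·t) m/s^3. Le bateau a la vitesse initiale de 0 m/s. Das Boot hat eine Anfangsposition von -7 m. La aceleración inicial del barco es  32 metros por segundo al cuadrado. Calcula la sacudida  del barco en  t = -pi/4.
Tenemos la sacudida j(t) = -64·sin(2·t). Sustituyendo t = -pi/4: j(-pi/4) = 64.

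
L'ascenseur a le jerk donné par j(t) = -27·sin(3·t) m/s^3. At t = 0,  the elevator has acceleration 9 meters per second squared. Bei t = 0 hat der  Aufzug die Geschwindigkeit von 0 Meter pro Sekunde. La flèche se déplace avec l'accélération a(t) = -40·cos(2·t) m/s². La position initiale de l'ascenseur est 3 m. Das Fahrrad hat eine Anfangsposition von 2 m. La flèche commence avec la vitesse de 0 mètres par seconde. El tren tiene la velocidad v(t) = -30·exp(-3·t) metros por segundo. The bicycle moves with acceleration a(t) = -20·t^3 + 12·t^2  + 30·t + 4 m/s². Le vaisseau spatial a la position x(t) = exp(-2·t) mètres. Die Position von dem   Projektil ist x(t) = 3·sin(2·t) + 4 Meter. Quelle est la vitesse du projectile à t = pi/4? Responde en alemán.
Um dies zu lösen, müssen wir 1 Ableitung unserer Gleichung für die Position x(t) = 3·sin(2·t) + 4 nehmen. Mit d/dt von x(t) finden wir v(t) = 6·cos(2·t). Mit v(t) = 6·cos(2·t) und Einsetzen von t = pi/4, finden wir v = 0.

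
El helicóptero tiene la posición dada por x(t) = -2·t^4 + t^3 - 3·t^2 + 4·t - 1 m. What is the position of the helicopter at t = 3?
From the given position equation x(t) = -2·t^4 + t^3 - 3·t^2 + 4·t - 1, we substitute t = 3 to get x = -151.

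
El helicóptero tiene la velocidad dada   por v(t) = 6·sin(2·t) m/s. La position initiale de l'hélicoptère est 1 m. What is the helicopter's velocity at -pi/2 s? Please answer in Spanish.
De la ecuación de la velocidad v(t) = 6·sin(2·t), sustituimos t = -pi/2 para obtener v = 0.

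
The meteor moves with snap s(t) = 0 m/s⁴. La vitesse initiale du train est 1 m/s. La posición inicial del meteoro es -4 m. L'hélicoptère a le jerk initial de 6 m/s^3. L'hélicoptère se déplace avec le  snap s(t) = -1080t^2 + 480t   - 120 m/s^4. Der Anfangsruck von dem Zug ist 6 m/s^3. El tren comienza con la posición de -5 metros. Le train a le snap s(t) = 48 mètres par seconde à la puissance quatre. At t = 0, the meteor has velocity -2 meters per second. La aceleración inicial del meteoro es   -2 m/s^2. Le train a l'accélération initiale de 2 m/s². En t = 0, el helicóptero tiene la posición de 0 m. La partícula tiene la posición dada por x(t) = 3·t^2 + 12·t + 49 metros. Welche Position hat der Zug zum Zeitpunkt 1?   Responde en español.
Necesitamos integrar nuestra ecuación del snap s(t) = 48 4 veces. Integrando el snap y usando la condición inicial j(0) = 6, obtenemos j(t) = 48·t + 6. La integral de la sacudida, con a(0) = 2, da la aceleración: a(t) = 24·t^2 + 6·t + 2. Integrando la aceleración y usando la condición inicial v(0) = 1, obtenemos v(t) = 8·t^3 + 3·t^2 + 2·t + 1. La integral de la velocidad, con x(0) = -5, da la posición: x(t) = 2·t^4 + t^3 + t^2 + t - 5. Tenemos la posición x(t) = 2·t^4 + t^3 + t^2 + t - 5. Sustituyendo t = 1: x(1) = 0.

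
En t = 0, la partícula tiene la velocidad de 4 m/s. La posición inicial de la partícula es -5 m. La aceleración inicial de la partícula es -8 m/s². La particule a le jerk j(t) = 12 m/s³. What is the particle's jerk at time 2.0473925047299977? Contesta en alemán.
Wir haben den Ruck j(t) = 12. Durch Einsetzen von t = 2.0473925047299977: j(2.0473925047299977) = 12.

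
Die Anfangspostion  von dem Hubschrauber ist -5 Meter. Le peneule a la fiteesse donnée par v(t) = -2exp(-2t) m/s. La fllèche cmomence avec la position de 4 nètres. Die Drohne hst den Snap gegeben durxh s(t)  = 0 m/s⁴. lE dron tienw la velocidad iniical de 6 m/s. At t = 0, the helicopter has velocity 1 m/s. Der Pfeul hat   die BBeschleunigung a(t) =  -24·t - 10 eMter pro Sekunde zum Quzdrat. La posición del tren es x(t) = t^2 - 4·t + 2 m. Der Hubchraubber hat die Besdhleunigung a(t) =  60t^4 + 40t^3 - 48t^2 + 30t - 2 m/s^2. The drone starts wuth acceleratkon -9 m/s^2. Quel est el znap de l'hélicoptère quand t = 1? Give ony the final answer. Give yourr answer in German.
Die Antwort ist 864.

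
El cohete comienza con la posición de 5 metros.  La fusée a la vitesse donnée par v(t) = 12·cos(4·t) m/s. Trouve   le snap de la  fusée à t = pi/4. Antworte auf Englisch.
Starting from velocity v(t) = 12·cos(4·t), we take 3 derivatives. Taking d/dt of v(t), we find a(t) = -48·sin(4·t). Differentiating acceleration, we get jerk: j(t) = -192·cos(4·t). The derivative of jerk gives snap: s(t) = 768·sin(4·t). We have snap s(t) = 768·sin(4·t). Substituting t = pi/4: s(pi/4) = 0.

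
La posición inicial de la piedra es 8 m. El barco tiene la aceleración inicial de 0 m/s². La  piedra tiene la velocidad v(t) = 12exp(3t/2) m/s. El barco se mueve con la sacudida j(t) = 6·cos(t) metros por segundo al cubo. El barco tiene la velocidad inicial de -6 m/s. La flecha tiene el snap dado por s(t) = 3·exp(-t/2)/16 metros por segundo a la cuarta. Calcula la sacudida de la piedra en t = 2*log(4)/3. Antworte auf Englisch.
Starting from velocity v(t) = 12·exp(3·t/2), we take 2 derivatives. Taking d/dt of v(t), we find a(t) = 18·exp(3·t/2). Taking d/dt of a(t), we find j(t) = 27·exp(3·t/2). From the given jerk equation j(t) = 27·exp(3·t/2), we substitute t = 2*log(4)/3 to get j = 108.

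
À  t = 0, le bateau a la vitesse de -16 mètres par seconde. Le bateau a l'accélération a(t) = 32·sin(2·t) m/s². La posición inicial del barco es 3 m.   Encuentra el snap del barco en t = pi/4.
Partiendo de la aceleración a(t) = 32·sin(2·t), tomamos 2 derivadas. La derivada de la aceleración da la sacudida: j(t) = 64·cos(2·t). Tomando d/dt de j(t), encontramos s(t) = -128·sin(2·t). Tenemos el snap s(t) = -128·sin(2·t). Sustituyendo t = pi/4: s(pi/4) = -128.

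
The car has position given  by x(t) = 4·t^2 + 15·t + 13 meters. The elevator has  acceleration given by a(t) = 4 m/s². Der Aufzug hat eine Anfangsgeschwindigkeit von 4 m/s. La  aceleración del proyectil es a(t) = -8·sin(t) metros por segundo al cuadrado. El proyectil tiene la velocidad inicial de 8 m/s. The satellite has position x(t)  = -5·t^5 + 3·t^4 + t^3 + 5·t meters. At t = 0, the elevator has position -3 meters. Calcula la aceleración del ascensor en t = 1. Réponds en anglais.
We have acceleration a(t) = 4. Substituting t = 1: a(1) = 4.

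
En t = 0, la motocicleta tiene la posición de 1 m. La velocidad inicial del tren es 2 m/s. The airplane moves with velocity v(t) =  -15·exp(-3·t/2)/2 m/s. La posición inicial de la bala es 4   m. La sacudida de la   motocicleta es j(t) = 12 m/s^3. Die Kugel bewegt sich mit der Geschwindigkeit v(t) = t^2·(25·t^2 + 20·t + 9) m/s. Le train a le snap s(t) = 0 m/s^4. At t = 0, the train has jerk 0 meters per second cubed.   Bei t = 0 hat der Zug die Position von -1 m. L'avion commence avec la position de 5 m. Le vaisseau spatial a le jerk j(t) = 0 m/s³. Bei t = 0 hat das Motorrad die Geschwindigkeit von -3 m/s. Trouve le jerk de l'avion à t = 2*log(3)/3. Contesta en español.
Partiendo de la velocidad v(t) = -15·exp(-3·t/2)/2, tomamos 2 derivadas. Tomando d/dt de v(t), encontramos a(t) = 45·exp(-3·t/2)/4. Derivando la aceleración, obtenemos la sacudida: j(t) = -135·exp(-3·t/2)/8. De la ecuación de la sacudida j(t) = -135·exp(-3·t/2)/8, sustituimos t = 2*log(3)/3 para obtener j = -45/8.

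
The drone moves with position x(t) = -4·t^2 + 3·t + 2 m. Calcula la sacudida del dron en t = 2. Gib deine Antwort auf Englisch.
To solve this, we need to take 3 derivatives of our position equation x(t) = -4·t^2 + 3·t + 2. Taking d/dt of x(t), we find v(t) = 3 - 8·t. Differentiating velocity, we get acceleration: a(t) = -8. Taking d/dt of a(t), we find j(t) = 0. We have jerk j(t) = 0. Substituting t = 2: j(2) = 0.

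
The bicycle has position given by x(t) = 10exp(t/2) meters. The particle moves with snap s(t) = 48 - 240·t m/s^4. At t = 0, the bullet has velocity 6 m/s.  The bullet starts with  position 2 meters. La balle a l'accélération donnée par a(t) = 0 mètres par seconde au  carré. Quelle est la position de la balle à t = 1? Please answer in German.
Wir müssen die Stammfunktion unserer Gleichung für die Beschleunigung a(t) = 0 2-mal finden. Durch Integration von der Beschleunigung und Verwendung der Anfangsbedingung v(0) = 6, erhalten wir v(t) = 6. Die Stammfunktion von der Geschwindigkeit ist die Position. Mit x(0) = 2 erhalten wir x(t) = 6·t + 2. Mit x(t) = 6·t + 2 und Einsetzen von t = 1, finden wir x = 8.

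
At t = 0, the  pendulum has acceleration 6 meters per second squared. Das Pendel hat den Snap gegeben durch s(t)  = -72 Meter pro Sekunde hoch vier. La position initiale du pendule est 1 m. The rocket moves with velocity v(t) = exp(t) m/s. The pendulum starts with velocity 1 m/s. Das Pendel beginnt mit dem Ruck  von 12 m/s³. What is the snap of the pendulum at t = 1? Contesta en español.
Tenemos el snap s(t) = -72. Sustituyendo t = 1: s(1) = -72.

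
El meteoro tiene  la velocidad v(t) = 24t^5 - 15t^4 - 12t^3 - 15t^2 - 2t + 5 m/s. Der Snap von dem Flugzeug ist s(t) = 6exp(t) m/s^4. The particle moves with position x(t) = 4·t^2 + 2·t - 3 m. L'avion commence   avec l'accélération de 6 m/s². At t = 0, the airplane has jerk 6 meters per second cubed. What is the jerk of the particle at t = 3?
We must differentiate our position equation x(t) = 4·t^2 + 2·t - 3 3 times. The derivative of position gives velocity: v(t) = 8·t + 2. Differentiating velocity, we get acceleration: a(t) = 8. Differentiating acceleration, we get jerk: j(t) = 0. Using j(t) = 0 and substituting t = 3, we find j = 0.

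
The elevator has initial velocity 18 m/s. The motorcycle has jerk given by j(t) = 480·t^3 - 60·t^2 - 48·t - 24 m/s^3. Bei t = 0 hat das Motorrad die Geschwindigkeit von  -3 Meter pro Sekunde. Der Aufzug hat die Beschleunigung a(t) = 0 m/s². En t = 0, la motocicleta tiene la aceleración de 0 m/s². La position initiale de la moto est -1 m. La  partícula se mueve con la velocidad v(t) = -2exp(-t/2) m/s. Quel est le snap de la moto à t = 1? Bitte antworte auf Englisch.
To solve this, we need to take 1 derivative of our jerk equation j(t) = 480·t^3 - 60·t^2 - 48·t - 24. Differentiating jerk, we get snap: s(t) = 1440·t^2 - 120·t - 48. From the given snap equation s(t) = 1440·t^2 - 120·t - 48, we substitute t = 1 to get s = 1272.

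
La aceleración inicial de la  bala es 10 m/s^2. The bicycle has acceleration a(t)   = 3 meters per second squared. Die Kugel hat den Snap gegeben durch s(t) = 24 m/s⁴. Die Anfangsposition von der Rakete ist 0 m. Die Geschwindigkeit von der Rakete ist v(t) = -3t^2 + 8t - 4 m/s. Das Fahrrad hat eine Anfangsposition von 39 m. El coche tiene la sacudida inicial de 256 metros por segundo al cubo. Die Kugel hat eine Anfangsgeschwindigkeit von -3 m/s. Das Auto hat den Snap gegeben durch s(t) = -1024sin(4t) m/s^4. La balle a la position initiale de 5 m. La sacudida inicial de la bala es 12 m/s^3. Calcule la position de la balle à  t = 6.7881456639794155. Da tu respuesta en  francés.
Pour résoudre ceci, nous devons prendre 4 primitives de notre équation du snap s(t) = 24. En intégrant le snap et en utilisant la condition initiale j(0) = 12, nous obtenons j(t) = 24·t + 12. En prenant ∫j(t)dt et en appliquant a(0) = 10, nous trouvons a(t) = 12·t^2 + 12·t + 10. En prenant ∫a(t)dt et en appliquant v(0) = -3, nous trouvons v(t) = 4·t^3 + 6·t^2 + 10·t - 3. L'intégrale de la vitesse, avec x(0) = 5, donne la position: x(t) = t^4 + 2·t^3 + 5·t^2 - 3·t + 5. De l'équation de la position x(t) = t^4 + 2·t^3 + 5·t^2 - 3·t + 5, nous substituons t = 6.7881456639794155 pour obtenir x = 2963.87804560832.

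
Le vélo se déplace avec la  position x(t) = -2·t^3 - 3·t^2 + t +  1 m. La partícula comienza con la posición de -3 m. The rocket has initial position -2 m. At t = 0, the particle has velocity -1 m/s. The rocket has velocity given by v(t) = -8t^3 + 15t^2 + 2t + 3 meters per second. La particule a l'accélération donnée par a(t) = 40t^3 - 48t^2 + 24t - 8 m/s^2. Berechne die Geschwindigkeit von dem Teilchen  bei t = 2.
Ausgehend von der Beschleunigung a(t) = 40·t^3 - 48·t^2 + 24·t - 8, nehmen wir 1 Integral. Das Integral von der Beschleunigung ist die Geschwindigkeit. Mit v(0) = -1 erhalten wir v(t) = 10·t^4 - 16·t^3 + 12·t^2 - 8·t - 1. Mit v(t) = 10·t^4 - 16·t^3 + 12·t^2 - 8·t - 1 und Einsetzen von t = 2, finden wir v = 63.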